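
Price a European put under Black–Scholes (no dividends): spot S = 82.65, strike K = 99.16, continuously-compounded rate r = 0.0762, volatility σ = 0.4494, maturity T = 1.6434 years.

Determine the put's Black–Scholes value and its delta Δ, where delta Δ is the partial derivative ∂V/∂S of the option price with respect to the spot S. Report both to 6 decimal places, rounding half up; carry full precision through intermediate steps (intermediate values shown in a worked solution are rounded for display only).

σ√T = 0.4494·√1.6434 = 0.576109
d₁ = (ln(S/K) + (r+σ²/2)T) / (σ√T) = (ln(82.65/99.16) + (0.0762+0.4494²/2)·1.6434) / 0.576109 = (-0.182120 + 0.291178) / 0.576109 = 0.189301
d₂ = d₁ − σ√T = 0.189301 − 0.576109 = -0.386808
e^{−rT} = e^{−0.0762·1.6434} = 0.882297
N(−d₁) = 0.424928,  N(−d₂) = 0.650551
Put price V = K·e^{−rT}·N(−d₂) − S·N(−d₁) = 56.915733 − 35.120337 = 21.795396
Δ = −N(−d₁) = -0.424928

price = 21.795396
Δ = -0.424928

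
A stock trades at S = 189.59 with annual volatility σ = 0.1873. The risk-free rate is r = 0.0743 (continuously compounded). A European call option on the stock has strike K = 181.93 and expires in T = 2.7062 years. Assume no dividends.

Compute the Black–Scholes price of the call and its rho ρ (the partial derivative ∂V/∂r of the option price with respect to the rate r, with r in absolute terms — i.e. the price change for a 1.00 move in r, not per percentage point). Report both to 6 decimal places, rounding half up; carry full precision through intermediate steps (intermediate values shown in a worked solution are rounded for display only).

price = 47.124529
ρ = 296.530762

σ√T = 0.1873·√2.7062 = 0.308118
d₁ = (ln(S/K) + (r+σ²/2)T) / (σ√T) = (ln(189.59/181.93) + (0.0743+0.1873²/2)·2.7062) / 0.308118 = (0.041242 + 0.248539) / 0.308118 = 0.940486
d₂ = d₁ − σ√T = 0.940486 − 0.308118 = 0.632367
e^{−rT} = e^{−0.0743·2.7062} = 0.817855
N(d₁) = 0.826516,  N(d₂) = 0.736427
Call price V = S·N(d₁) − K·e^{−rT}·N(d₂) = 156.699122 − 109.574592 = 47.124529
ρ = K·T·e^{−rT}·N(d₂) = 296.530762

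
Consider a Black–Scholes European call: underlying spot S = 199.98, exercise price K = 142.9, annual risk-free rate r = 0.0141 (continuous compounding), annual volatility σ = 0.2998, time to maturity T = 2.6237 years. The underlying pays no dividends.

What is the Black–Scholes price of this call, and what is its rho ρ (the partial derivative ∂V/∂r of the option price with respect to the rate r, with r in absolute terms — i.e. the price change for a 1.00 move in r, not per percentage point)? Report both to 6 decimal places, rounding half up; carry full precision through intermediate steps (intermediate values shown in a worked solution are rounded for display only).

σ√T = 0.2998·√2.6237 = 0.485611
d₁ = (ln(S/K) + (r+σ²/2)T) / (σ√T) = (ln(199.98/142.9) + (0.0141+0.2998²/2)·2.6237) / 0.485611 = (0.336072 + 0.154903) / 0.485611 = 1.011047
d₂ = d₁ − σ√T = 1.011047 − 0.485611 = 0.525435
e^{−rT} = e^{−0.0141·2.6237} = 0.963682
N(d₁) = 0.844003,  N(d₂) = 0.700360
Call price V = S·N(d₁) − K·e^{−rT}·N(d₂) = 168.783707 − 96.446622 = 72.337085
ρ = K·T·e^{−rT}·N(d₂) = 253.047003

price = 72.337085
ρ = 253.047003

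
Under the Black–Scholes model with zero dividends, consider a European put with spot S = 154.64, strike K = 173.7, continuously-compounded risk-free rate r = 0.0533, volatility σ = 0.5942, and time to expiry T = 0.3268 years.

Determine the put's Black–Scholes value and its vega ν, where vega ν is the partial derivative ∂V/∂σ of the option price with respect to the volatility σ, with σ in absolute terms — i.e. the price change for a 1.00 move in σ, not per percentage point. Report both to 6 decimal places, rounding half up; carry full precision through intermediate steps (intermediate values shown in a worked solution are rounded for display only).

σ√T = 0.5942·√0.3268 = 0.339683
d₁ = (ln(S/K) + (r+σ²/2)T) / (σ√T) = (ln(154.64/173.7) + (0.0533+0.5942²/2)·0.3268) / 0.339683 = (-0.116230 + 0.075111) / 0.339683 = -0.121052
d₂ = d₁ − σ√T = -0.121052 − 0.339683 = -0.460735
e^{−rT} = e^{−0.0533·0.3268} = 0.982732
N(−d₁) = 0.548175,  N(−d₂) = 0.677505
Put price V = K·e^{−rT}·N(−d₂) − S·N(−d₁) = 115.650598 − 84.769771 = 30.880827
φ(d₁) = (1/√(2π))·e^{−d₁²/2} = 0.396030
ν = S·φ(d₁)·√T = 35.009908

price = 30.880827
ν = 35.009908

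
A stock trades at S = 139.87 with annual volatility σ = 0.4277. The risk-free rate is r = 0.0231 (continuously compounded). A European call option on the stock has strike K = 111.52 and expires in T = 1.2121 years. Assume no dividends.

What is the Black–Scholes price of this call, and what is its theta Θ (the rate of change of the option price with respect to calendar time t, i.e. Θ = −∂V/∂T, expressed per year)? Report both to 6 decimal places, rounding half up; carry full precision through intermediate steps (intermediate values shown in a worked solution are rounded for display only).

σ√T = 0.4277·√1.2121 = 0.470878
d₁ = (ln(S/K) + (r+σ²/2)T) / (σ√T) = (ln(139.87/111.52) + (0.0231+0.4277²/2)·1.2121) / 0.470878 = (0.226509 + 0.138863) / 0.470878 = 0.775938
d₂ = d₁ − σ√T = 0.775938 − 0.470878 = 0.305060
e^{−rT} = e^{−0.0231·1.2121} = 0.972389
N(d₁) = 0.781107,  N(d₂) = 0.619840
Call price V = S·N(d₁) − K·e^{−rT}·N(d₂) = 109.253453 − 67.215908 = 42.037545
φ(d₁) = (1/√(2π))·e^{−d₁²/2} = 0.295237
Θ = −S·φ(d₁)·σ/(2√T) − r·K·e^{−rT}·N(d₂) = −8.021116 − 1.552687 = -9.573804

price = 42.037545
Θ = -9.573804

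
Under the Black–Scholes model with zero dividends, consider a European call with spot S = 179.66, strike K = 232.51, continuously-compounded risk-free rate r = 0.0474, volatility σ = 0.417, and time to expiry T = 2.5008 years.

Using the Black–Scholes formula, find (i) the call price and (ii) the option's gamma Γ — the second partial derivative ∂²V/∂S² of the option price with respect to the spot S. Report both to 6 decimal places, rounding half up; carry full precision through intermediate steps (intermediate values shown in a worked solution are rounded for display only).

σ√T = 0.417·√2.5008 = 0.659440
d₁ = (ln(S/K) + (r+σ²/2)T) / (σ√T) = (ln(179.66/232.51) + (0.0474+0.417²/2)·2.5008) / 0.659440 = (-0.257867 + 0.335969) / 0.659440 = 0.118436
d₂ = d₁ − σ√T = 0.118436 − 0.659440 = -0.541004
e^{−rT} = e^{−0.0474·2.5008} = 0.888218
N(d₁) = 0.547139,  N(d₂) = 0.294252
Call price V = S·N(d₁) − K·e^{−rT}·N(d₂) = 98.298995 − 60.768883 = 37.530111
φ(d₁) = (1/√(2π))·e^{−d₁²/2} = 0.396154
Γ = φ(d₁) / (S·σ·√T) = 0.003344

price = 37.530111
Γ = 0.003344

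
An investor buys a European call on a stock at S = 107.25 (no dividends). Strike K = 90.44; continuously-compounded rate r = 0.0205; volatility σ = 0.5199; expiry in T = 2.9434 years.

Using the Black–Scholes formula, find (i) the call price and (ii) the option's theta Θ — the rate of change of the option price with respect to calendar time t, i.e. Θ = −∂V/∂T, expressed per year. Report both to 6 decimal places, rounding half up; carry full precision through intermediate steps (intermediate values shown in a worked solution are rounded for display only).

price = 45.208148
Θ = -5.800449

σ√T = 0.5199·√2.9434 = 0.891958
d₁ = (ln(S/K) + (r+σ²/2)T) / (σ√T) = (ln(107.25/90.44) + (0.0205+0.5199²/2)·2.9434) / 0.891958 = (0.170476 + 0.458134) / 0.891958 = 0.704753
d₂ = d₁ − σ√T = 0.704753 − 0.891958 = -0.187205
e^{−rT} = e^{−0.0205·2.9434} = 0.941445
N(d₁) = 0.759518,  N(d₂) = 0.425750
Call price V = S·N(d₁) − K·e^{−rT}·N(d₂) = 81.458311 − 36.250163 = 45.208148
φ(d₁) = (1/√(2π))·e^{−d₁²/2} = 0.311213
Θ = −S·φ(d₁)·σ/(2√T) − r·K·e^{−rT}·N(d₂) = −5.057321 − 0.743128 = -5.800449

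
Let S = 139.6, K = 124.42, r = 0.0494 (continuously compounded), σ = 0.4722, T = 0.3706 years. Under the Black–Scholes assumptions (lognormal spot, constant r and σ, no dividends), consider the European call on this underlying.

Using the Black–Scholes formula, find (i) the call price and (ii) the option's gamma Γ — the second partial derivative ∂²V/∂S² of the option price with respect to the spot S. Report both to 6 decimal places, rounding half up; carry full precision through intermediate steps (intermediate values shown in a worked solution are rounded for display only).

price = 25.245731
Γ = 0.008264

σ√T = 0.4722·√0.3706 = 0.287461
d₁ = (ln(S/K) + (r+σ²/2)T) / (σ√T) = (ln(139.6/124.42) + (0.0494+0.4722²/2)·0.3706) / 0.287461 = (0.115118 + 0.059625) / 0.287461 = 0.607884
d₂ = d₁ − σ√T = 0.607884 − 0.287461 = 0.320423
e^{−rT} = e^{−0.0494·0.3706} = 0.981859
N(d₁) = 0.728368,  N(d₂) = 0.625676
Call price V = S·N(d₁) − K·e^{−rT}·N(d₂) = 101.680130 − 76.434399 = 25.245731
φ(d₁) = (1/√(2π))·e^{−d₁²/2} = 0.331642
Γ = φ(d₁) / (S·σ·√T) = 0.008264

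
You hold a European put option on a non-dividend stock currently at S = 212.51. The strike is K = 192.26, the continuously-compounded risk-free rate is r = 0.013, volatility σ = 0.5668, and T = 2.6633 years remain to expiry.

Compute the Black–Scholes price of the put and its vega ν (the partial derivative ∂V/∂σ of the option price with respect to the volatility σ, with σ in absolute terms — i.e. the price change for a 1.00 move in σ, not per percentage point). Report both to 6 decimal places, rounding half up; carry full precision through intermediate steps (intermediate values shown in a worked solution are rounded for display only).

σ√T = 0.5668·√2.6633 = 0.924996
d₁ = (ln(S/K) + (r+σ²/2)T) / (σ√T) = (ln(212.51/192.26) + (0.013+0.5668²/2)·2.6633) / 0.924996 = (0.100140 + 0.462432) / 0.924996 = 0.608189
d₂ = d₁ − σ√T = 0.608189 − 0.924996 = -0.316807
e^{−rT} = e^{−0.013·2.6633} = 0.965970
N(−d₁) = 0.271531,  N(−d₂) = 0.624305
Put price V = K·e^{−rT}·N(−d₂) − S·N(−d₁) = 115.944269 − 57.703085 = 58.241184
φ(d₁) = (1/√(2π))·e^{−d₁²/2} = 0.331580
ν = S·φ(d₁)·√T = 114.994779

price = 58.241184
ν = 114.994779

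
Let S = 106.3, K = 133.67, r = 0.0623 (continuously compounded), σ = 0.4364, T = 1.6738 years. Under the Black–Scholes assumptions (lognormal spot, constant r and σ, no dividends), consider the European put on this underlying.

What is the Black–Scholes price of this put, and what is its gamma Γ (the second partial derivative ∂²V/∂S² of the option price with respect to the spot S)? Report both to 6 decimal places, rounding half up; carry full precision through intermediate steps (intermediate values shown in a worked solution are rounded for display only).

price = 32.862651
Γ = 0.006635

σ√T = 0.4364·√1.6738 = 0.564594
d₁ = (ln(S/K) + (r+σ²/2)T) / (σ√T) = (ln(106.3/133.67) + (0.0623+0.4364²/2)·1.6738) / 0.564594 = (-0.229109 + 0.263661) / 0.564594 = 0.061199
d₂ = d₁ − σ√T = 0.061199 − 0.564594 = -0.503396
e^{−rT} = e^{−0.0623·1.6738} = 0.900975
N(−d₁) = 0.475601,  N(−d₂) = 0.692657
Put price V = K·e^{−rT}·N(−d₂) − S·N(−d₁) = 83.418990 − 50.556339 = 32.862651
φ(d₁) = (1/√(2π))·e^{−d₁²/2} = 0.398196
Γ = φ(d₁) / (S·σ·√T) = 0.006635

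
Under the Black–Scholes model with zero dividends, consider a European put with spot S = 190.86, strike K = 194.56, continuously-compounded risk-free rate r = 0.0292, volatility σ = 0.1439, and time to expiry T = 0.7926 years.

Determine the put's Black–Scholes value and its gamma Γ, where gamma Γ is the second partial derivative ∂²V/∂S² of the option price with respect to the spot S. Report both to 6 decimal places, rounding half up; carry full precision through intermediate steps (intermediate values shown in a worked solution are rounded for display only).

σ√T = 0.1439·√0.7926 = 0.128111
d₁ = (ln(S/K) + (r+σ²/2)T) / (σ√T) = (ln(190.86/194.56) + (0.0292+0.1439²/2)·0.7926) / 0.128111 = (-0.019200 + 0.031350) / 0.128111 = 0.094837
d₂ = d₁ − σ√T = 0.094837 − 0.128111 = -0.033274
e^{−rT} = e^{−0.0292·0.7926} = 0.977122
N(−d₁) = 0.462222,  N(−d₂) = 0.513272
Put price V = K·e^{−rT}·N(−d₂) − S·N(−d₁) = 97.577524 − 88.219683 = 9.357841
φ(d₁) = (1/√(2π))·e^{−d₁²/2} = 0.397152
Γ = φ(d₁) / (S·σ·√T) = 0.016243

price = 9.357841
Γ = 0.016243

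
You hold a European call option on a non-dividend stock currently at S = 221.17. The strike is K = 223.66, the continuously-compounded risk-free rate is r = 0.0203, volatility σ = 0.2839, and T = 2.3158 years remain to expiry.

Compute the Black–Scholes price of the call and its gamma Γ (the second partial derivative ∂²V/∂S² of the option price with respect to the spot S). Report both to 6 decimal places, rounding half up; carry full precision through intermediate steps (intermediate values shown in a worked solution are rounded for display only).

σ√T = 0.2839·√2.3158 = 0.432032
d₁ = (ln(S/K) + (r+σ²/2)T) / (σ√T) = (ln(221.17/223.66) + (0.0203+0.2839²/2)·2.3158) / 0.432032 = (-0.011195 + 0.140337) / 0.432032 = 0.298916
d₂ = d₁ − σ√T = 0.298916 − 0.432032 = -0.133116
e^{−rT} = e^{−0.0203·2.3158} = 0.954077
N(d₁) = 0.617498,  N(d₂) = 0.447051
Call price V = S·N(d₁) − K·e^{−rT}·N(d₂) = 136.571994 − 95.395658 = 41.176337
φ(d₁) = (1/√(2π))·e^{−d₁²/2} = 0.381512
Γ = φ(d₁) / (S·σ·√T) = 0.003993

price = 41.176337
Γ = 0.003993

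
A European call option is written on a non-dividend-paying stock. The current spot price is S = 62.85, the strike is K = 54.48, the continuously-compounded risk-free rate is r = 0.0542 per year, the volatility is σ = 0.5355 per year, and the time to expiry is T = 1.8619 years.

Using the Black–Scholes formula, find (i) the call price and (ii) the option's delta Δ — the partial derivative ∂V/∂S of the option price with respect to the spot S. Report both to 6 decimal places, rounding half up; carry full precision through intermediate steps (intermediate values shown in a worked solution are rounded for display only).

σ√T = 0.5355·√1.8619 = 0.730698
d₁ = (ln(S/K) + (r+σ²/2)T) / (σ√T) = (ln(62.85/54.48) + (0.0542+0.5355²/2)·1.8619) / 0.730698 = (0.142917 + 0.367874) / 0.730698 = 0.699047
d₂ = d₁ − σ√T = 0.699047 − 0.730698 = -0.031651
e^{−rT} = e^{−0.0542·1.8619} = 0.904010
N(d₁) = 0.757739,  N(d₂) = 0.487375
Call price V = S·N(d₁) − K·e^{−rT}·N(d₂) = 47.623869 − 24.003454 = 23.620415
Δ = N(d₁) = 0.757739

price = 23.620415
Δ = 0.757739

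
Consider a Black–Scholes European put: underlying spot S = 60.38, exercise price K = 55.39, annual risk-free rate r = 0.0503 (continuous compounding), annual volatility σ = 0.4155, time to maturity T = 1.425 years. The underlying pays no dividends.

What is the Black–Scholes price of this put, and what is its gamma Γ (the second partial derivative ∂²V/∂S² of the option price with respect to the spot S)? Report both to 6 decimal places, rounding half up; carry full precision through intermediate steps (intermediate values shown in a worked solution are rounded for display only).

price = 7.090261
Γ = 0.011347

σ√T = 0.4155·√1.425 = 0.495996
d₁ = (ln(S/K) + (r+σ²/2)T) / (σ√T) = (ln(60.38/55.39) + (0.0503+0.4155²/2)·1.425) / 0.495996 = (0.086259 + 0.194684) / 0.495996 = 0.566421
d₂ = d₁ − σ√T = 0.566421 − 0.495996 = 0.070424
e^{−rT} = e^{−0.0503·1.425} = 0.930831
N(−d₁) = 0.285554,  N(−d₂) = 0.471928
Put price V = K·e^{−rT}·N(−d₂) − S·N(−d₁) = 24.332009 − 17.241748 = 7.090261
φ(d₁) = (1/√(2π))·e^{−d₁²/2} = 0.339815
Γ = φ(d₁) / (S·σ·√T) = 0.011347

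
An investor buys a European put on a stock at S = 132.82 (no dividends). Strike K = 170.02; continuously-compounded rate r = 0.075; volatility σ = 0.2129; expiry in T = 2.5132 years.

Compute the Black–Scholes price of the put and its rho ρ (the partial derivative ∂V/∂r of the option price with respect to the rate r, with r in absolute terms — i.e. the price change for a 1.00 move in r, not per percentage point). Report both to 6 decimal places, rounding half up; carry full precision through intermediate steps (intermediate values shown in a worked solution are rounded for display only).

price = 22.602331
ρ = -224.287401

σ√T = 0.2129·√2.5132 = 0.337512
d₁ = (ln(S/K) + (r+σ²/2)T) / (σ√T) = (ln(132.82/170.02) + (0.075+0.2129²/2)·2.5132) / 0.337512 = (-0.246921 + 0.245447) / 0.337512 = -0.004367
d₂ = d₁ − σ√T = -0.004367 − 0.337512 = -0.341879
e^{−rT} = e^{−0.075·2.5132} = 0.828209
N(−d₁) = 0.501742,  N(−d₂) = 0.633779
Put price V = K·e^{−rT}·N(−d₂) − S·N(−d₁) = 89.243753 − 66.641422 = 22.602331
ρ = −K·T·e^{−rT}·N(−d₂) = -224.287401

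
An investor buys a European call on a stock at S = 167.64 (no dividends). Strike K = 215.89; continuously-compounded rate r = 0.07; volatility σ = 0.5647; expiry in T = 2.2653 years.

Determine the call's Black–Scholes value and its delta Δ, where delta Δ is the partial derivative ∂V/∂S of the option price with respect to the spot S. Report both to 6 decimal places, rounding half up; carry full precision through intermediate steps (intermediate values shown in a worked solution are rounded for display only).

price = 49.946125
Δ = 0.623208

σ√T = 0.5647·√2.2653 = 0.849925
d₁ = (ln(S/K) + (r+σ²/2)T) / (σ√T) = (ln(167.64/215.89) + (0.07+0.5647²/2)·2.2653) / 0.849925 = (-0.252950 + 0.519757) / 0.849925 = 0.313918
d₂ = d₁ − σ√T = 0.313918 − 0.849925 = -0.536007
e^{−rT} = e^{−0.07·2.2653} = 0.853362
N(d₁) = 0.623208,  N(d₂) = 0.295977
Call price V = S·N(d₁) − K·e^{−rT}·N(d₂) = 104.474672 − 54.528548 = 49.946125
Δ = N(d₁) = 0.623208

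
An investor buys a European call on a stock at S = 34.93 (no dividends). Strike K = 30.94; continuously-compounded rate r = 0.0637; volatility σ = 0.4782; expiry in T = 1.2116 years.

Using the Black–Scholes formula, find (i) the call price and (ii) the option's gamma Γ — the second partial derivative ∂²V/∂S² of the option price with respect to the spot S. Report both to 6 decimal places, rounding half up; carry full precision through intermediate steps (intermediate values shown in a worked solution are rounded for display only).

σ√T = 0.4782·√1.2116 = 0.526368
d₁ = (ln(S/K) + (r+σ²/2)T) / (σ√T) = (ln(34.93/30.94) + (0.0637+0.4782²/2)·1.2116) / 0.526368 = (0.121296 + 0.215710) / 0.526368 = 0.640249
d₂ = d₁ − σ√T = 0.640249 − 0.526368 = 0.113882
e^{−rT} = e^{−0.0637·1.2116} = 0.925724
N(d₁) = 0.738995,  N(d₂) = 0.545334
Call price V = S·N(d₁) − K·e^{−rT}·N(d₂) = 25.813087 − 15.619412 = 10.193675
φ(d₁) = (1/√(2π))·e^{−d₁²/2} = 0.325010
Γ = φ(d₁) / (S·σ·√T) = 0.017677

price = 10.193675
Γ = 0.017677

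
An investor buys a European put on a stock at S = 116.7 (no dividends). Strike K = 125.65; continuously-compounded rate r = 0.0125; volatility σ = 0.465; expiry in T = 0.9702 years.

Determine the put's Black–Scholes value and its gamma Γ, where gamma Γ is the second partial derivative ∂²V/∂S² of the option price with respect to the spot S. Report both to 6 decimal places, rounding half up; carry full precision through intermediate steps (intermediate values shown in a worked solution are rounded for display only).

price = 25.724495
Γ = 0.007431

σ√T = 0.465·√0.9702 = 0.458019
d₁ = (ln(S/K) + (r+σ²/2)T) / (σ√T) = (ln(116.7/125.65) + (0.0125+0.465²/2)·0.9702) / 0.458019 = (-0.073894 + 0.117018) / 0.458019 = 0.094154
d₂ = d₁ − σ√T = 0.094154 − 0.458019 = -0.363865
e^{−rT} = e^{−0.0125·0.9702} = 0.987946
N(−d₁) = 0.462493,  N(−d₂) = 0.642020
Put price V = K·e^{−rT}·N(−d₂) − S·N(−d₁) = 79.697456 − 53.972962 = 25.724495
φ(d₁) = (1/√(2π))·e^{−d₁²/2} = 0.397178
Γ = φ(d₁) / (S·σ·√T) = 0.007431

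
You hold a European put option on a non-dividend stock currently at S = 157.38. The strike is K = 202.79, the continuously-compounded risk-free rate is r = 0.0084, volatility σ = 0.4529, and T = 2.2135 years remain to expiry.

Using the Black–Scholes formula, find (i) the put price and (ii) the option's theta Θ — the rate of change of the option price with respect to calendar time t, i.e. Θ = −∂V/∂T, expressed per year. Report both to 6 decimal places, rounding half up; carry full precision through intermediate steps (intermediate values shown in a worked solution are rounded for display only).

σ√T = 0.4529·√2.2135 = 0.673817
d₁ = (ln(S/K) + (r+σ²/2)T) / (σ√T) = (ln(157.38/202.79) + (0.0084+0.4529²/2)·2.2135) / 0.673817 = (-0.253508 + 0.245608) / 0.673817 = -0.011724
d₂ = d₁ − σ√T = -0.011724 − 0.673817 = -0.685541
e^{−rT} = e^{−0.0084·2.2135} = 0.981578
N(−d₁) = 0.504677,  N(−d₂) = 0.753499
Put price V = K·e^{−rT}·N(−d₂) − S·N(−d₁) = 149.987123 − 79.426050 = 70.561074
φ(d₁) = (1/√(2π))·e^{−d₁²/2} = 0.398915
Θ = −S·φ(d₁)·σ/(2√T) + r·K·e^{−rT}·N(−d₂) = −9.555696 + 1.259892 = -8.295804

price = 70.561074
Θ = -8.295804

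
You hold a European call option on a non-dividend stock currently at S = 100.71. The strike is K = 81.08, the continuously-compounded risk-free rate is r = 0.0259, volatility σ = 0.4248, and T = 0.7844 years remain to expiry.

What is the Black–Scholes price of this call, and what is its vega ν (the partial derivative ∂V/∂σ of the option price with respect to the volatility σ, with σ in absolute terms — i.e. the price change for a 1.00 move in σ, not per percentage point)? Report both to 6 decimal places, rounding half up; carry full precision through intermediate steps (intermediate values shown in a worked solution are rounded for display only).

σ√T = 0.4248·√0.7844 = 0.376230
d₁ = (ln(S/K) + (r+σ²/2)T) / (σ√T) = (ln(100.71/81.08) + (0.0259+0.4248²/2)·0.7844) / 0.376230 = (0.216809 + 0.091090) / 0.376230 = 0.818380
d₂ = d₁ − σ√T = 0.818380 − 0.376230 = 0.442151
e^{−rT} = e^{−0.0259·0.7844} = 0.979889
N(d₁) = 0.793430,  N(d₂) = 0.670810
Call price V = S·N(d₁) − K·e^{−rT}·N(d₂) = 79.906337 − 53.295444 = 26.610894
φ(d₁) = (1/√(2π))·e^{−d₁²/2} = 0.285415
ν = S·φ(d₁)·√T = 25.457621

price = 26.610894
ν = 25.457621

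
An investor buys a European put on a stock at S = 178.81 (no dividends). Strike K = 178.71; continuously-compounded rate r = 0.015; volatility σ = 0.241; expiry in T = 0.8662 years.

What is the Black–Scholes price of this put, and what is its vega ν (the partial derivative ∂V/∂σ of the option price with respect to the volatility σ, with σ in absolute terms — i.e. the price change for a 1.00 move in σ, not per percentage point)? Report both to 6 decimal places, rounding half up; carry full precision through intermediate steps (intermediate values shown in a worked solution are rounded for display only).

price = 14.684693
ν = 65.410006

σ√T = 0.241·√0.8662 = 0.224298
d₁ = (ln(S/K) + (r+σ²/2)T) / (σ√T) = (ln(178.81/178.71) + (0.015+0.241²/2)·0.8662) / 0.224298 = (0.000559 + 0.038148) / 0.224298 = 0.172571
d₂ = d₁ − σ√T = 0.172571 − 0.224298 = -0.051728
e^{−rT} = e^{−0.015·0.8662} = 0.987091
N(−d₁) = 0.431495,  N(−d₂) = 0.520627
Put price V = K·e^{−rT}·N(−d₂) − S·N(−d₁) = 91.840226 − 77.155533 = 14.684693
φ(d₁) = (1/√(2π))·e^{−d₁²/2} = 0.393046
ν = S·φ(d₁)·√T = 65.410006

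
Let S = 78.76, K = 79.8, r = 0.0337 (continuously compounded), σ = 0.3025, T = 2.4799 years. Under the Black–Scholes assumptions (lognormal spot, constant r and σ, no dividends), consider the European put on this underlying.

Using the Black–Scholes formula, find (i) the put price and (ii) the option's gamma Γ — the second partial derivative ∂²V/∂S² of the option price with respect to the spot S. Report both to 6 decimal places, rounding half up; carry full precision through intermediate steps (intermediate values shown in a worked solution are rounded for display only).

price = 11.797469
Γ = 0.009869

σ√T = 0.3025·√2.4799 = 0.476368
d₁ = (ln(S/K) + (r+σ²/2)T) / (σ√T) = (ln(78.76/79.8) + (0.0337+0.3025²/2)·2.4799) / 0.476368 = (-0.013118 + 0.197036) / 0.476368 = 0.386083
d₂ = d₁ − σ√T = 0.386083 − 0.476368 = -0.090285
e^{−rT} = e^{−0.0337·2.4799} = 0.919824
N(−d₁) = 0.349718,  N(−d₂) = 0.535970
Put price V = K·e^{−rT}·N(−d₂) − S·N(−d₁) = 39.341226 − 27.543757 = 11.797469
φ(d₁) = (1/√(2π))·e^{−d₁²/2} = 0.370290
Γ = φ(d₁) / (S·σ·√T) = 0.009869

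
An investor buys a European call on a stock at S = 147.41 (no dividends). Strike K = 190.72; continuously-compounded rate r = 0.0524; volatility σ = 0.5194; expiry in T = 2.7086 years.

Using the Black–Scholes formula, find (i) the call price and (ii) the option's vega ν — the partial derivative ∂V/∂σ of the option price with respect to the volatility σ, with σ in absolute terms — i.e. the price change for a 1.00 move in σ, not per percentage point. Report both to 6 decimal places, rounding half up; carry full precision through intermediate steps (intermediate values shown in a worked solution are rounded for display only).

price = 43.178642
ν = 92.742931

σ√T = 0.5194·√2.7086 = 0.854819
d₁ = (ln(S/K) + (r+σ²/2)T) / (σ√T) = (ln(147.41/190.72) + (0.0524+0.5194²/2)·2.7086) / 0.854819 = (-0.257589 + 0.507289) / 0.854819 = 0.292109
d₂ = d₁ − σ√T = 0.292109 − 0.854819 = -0.562711
e^{−rT} = e^{−0.0524·2.7086} = 0.867681
N(d₁) = 0.614898,  N(d₂) = 0.286816
Call price V = S·N(d₁) − K·e^{−rT}·N(d₂) = 90.642151 − 47.463508 = 43.178642
φ(d₁) = (1/√(2π))·e^{−d₁²/2} = 0.382280
ν = S·φ(d₁)·√T = 92.742931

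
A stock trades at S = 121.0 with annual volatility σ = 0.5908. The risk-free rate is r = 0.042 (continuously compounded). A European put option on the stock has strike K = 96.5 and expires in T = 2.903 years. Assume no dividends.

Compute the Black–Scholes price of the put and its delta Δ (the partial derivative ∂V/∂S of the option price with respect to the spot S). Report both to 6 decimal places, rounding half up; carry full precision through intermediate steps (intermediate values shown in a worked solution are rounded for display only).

price = 24.109988
Δ = -0.197887

σ√T = 0.5908·√2.903 = 1.006616
d₁ = (ln(S/K) + (r+σ²/2)T) / (σ√T) = (ln(121.0/96.5) + (0.042+0.5908²/2)·2.903) / 1.006616 = (0.226248 + 0.628564) / 1.006616 = 0.849193
d₂ = d₁ − σ√T = 0.849193 − 1.006616 = -0.157423
e^{−rT} = e^{−0.042·2.903} = 0.885214
N(−d₁) = 0.197887,  N(−d₂) = 0.562544
Put price V = K·e^{−rT}·N(−d₂) − S·N(−d₁) = 48.054302 − 23.944314 = 24.109988
Δ = −N(−d₁) = -0.197887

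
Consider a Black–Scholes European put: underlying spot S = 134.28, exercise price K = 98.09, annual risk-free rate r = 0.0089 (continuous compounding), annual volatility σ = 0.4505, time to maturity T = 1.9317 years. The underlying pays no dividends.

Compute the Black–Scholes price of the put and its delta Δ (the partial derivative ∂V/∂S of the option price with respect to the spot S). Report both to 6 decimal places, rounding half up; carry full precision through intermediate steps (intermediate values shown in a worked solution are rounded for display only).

σ√T = 0.4505·√1.9317 = 0.626130
d₁ = (ln(S/K) + (r+σ²/2)T) / (σ√T) = (ln(134.28/98.09) + (0.0089+0.4505²/2)·1.9317) / 0.626130 = (0.314042 + 0.213212) / 0.626130 = 0.842083
d₂ = d₁ − σ√T = 0.842083 − 0.626130 = 0.215953
e^{−rT} = e^{−0.0089·1.9317} = 0.982955
N(−d₁) = 0.199871,  N(−d₂) = 0.414512
Put price V = K·e^{−rT}·N(−d₂) − S·N(−d₁) = 39.966471 − 26.838656 = 13.127815
Δ = −N(−d₁) = -0.199871

price = 13.127815
Δ = -0.199871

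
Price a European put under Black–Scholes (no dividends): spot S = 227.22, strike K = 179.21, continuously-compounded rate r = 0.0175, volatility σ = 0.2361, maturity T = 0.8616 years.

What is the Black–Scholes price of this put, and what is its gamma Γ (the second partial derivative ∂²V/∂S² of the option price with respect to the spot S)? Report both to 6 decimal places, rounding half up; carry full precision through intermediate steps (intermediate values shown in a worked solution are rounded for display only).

price = 2.704699
Γ = 0.003616

σ√T = 0.2361·√0.8616 = 0.219154
d₁ = (ln(S/K) + (r+σ²/2)T) / (σ√T) = (ln(227.22/179.21) + (0.0175+0.2361²/2)·0.8616) / 0.219154 = (0.237360 + 0.039092) / 0.219154 = 1.261455
d₂ = d₁ − σ√T = 1.261455 − 0.219154 = 1.042301
e^{−rT} = e^{−0.0175·0.8616} = 0.985035
N(−d₁) = 0.103572,  N(−d₂) = 0.148636
Put price V = K·e^{−rT}·N(−d₂) − S·N(−d₁) = 26.238431 − 23.533732 = 2.704699
φ(d₁) = (1/√(2π))·e^{−d₁²/2} = 0.180041
Γ = φ(d₁) / (S·σ·√T) = 0.003616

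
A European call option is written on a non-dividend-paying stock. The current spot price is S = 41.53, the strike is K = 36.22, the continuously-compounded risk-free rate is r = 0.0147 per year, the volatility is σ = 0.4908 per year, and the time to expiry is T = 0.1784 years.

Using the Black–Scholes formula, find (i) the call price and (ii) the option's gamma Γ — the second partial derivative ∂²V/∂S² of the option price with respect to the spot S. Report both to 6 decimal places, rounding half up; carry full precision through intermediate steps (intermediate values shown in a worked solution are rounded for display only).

σ√T = 0.4908·√0.1784 = 0.207301
d₁ = (ln(S/K) + (r+σ²/2)T) / (σ√T) = (ln(41.53/36.22) + (0.0147+0.4908²/2)·0.1784) / 0.207301 = (0.136805 + 0.024109) / 0.207301 = 0.776233
d₂ = d₁ − σ√T = 0.776233 − 0.207301 = 0.568931
e^{−rT} = e^{−0.0147·0.1784} = 0.997381
N(d₁) = 0.781194,  N(d₂) = 0.715299
Call price V = S·N(d₁) − K·e^{−rT}·N(d₂) = 32.442993 − 25.840261 = 6.602732
φ(d₁) = (1/√(2π))·e^{−d₁²/2} = 0.295169
Γ = φ(d₁) / (S·σ·√T) = 0.034285

price = 6.602732
Γ = 0.034285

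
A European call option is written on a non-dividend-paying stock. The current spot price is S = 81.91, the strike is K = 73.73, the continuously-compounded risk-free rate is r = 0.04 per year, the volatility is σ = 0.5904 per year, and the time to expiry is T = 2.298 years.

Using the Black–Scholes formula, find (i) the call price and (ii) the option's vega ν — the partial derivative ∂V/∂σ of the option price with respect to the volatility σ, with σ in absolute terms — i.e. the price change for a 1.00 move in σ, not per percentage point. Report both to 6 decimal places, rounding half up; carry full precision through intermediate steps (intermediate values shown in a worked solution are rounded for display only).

price = 33.674364
ν = 39.636565

σ√T = 0.5904·√2.298 = 0.894997
d₁ = (ln(S/K) + (r+σ²/2)T) / (σ√T) = (ln(81.91/73.73) + (0.04+0.5904²/2)·2.298) / 0.894997 = (0.105211 + 0.492429) / 0.894997 = 0.667758
d₂ = d₁ − σ√T = 0.667758 − 0.894997 = -0.227239
e^{−rT} = e^{−0.04·2.298} = 0.912178
N(d₁) = 0.747856,  N(d₂) = 0.410119
Call price V = S·N(d₁) − K·e^{−rT}·N(d₂) = 61.256870 − 27.582507 = 33.674364
φ(d₁) = (1/√(2π))·e^{−d₁²/2} = 0.319216
ν = S·φ(d₁)·√T = 39.636565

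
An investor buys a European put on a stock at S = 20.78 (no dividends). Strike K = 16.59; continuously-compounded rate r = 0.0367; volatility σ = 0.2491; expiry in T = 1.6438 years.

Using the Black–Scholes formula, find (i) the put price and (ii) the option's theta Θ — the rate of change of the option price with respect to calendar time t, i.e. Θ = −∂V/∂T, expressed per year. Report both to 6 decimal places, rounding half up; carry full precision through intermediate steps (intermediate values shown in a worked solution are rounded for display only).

price = 0.579695
Θ = -0.329632

σ√T = 0.2491·√1.6438 = 0.319373
d₁ = (ln(S/K) + (r+σ²/2)T) / (σ√T) = (ln(20.78/16.59) + (0.0367+0.2491²/2)·1.6438) / 0.319373 = (0.225191 + 0.111327) / 0.319373 = 1.053683
d₂ = d₁ − σ√T = 1.053683 − 0.319373 = 0.734310
e^{−rT} = e^{−0.0367·1.6438} = 0.941456
N(−d₁) = 0.146014,  N(−d₂) = 0.231380
Put price V = K·e^{−rT}·N(−d₂) − S·N(−d₁) = 3.613867 − 3.034172 = 0.579695
φ(d₁) = (1/√(2π))·e^{−d₁²/2} = 0.228993
Θ = −S·φ(d₁)·σ/(2√T) + r·K·e^{−rT}·N(−d₂) = −0.462261 + 0.132629 = -0.329632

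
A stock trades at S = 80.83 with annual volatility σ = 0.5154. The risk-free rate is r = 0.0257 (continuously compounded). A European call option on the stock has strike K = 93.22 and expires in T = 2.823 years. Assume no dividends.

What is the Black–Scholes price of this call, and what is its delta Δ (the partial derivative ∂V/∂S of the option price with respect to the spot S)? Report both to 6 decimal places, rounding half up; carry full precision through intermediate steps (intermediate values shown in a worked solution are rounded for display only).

σ√T = 0.5154·√2.823 = 0.865964
d₁ = (ln(S/K) + (r+σ²/2)T) / (σ√T) = (ln(80.83/93.22) + (0.0257+0.5154²/2)·2.823) / 0.865964 = (-0.142614 + 0.447498) / 0.865964 = 0.352074
d₂ = d₁ − σ√T = 0.352074 − 0.865964 = -0.513890
e^{−rT} = e^{−0.0257·2.823} = 0.930018
N(d₁) = 0.637609,  N(d₂) = 0.303665
Call price V = S·N(d₁) − K·e^{−rT}·N(d₂) = 51.537919 − 26.326598 = 25.211322
Δ = N(d₁) = 0.637609

price = 25.211322
Δ = 0.637609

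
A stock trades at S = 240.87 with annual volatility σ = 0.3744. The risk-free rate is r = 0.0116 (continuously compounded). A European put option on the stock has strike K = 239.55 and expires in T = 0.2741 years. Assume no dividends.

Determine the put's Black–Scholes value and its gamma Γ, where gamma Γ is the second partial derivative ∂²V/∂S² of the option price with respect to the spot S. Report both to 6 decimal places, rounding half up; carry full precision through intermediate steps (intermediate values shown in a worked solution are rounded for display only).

σ√T = 0.3744·√0.2741 = 0.196015
d₁ = (ln(S/K) + (r+σ²/2)T) / (σ√T) = (ln(240.87/239.55) + (0.0116+0.3744²/2)·0.2741) / 0.196015 = (0.005495 + 0.022391) / 0.196015 = 0.142263
d₂ = d₁ − σ√T = 0.142263 − 0.196015 = -0.053752
e^{−rT} = e^{−0.0116·0.2741} = 0.996825
N(−d₁) = 0.443436,  N(−d₂) = 0.521434
Put price V = K·e^{−rT}·N(−d₂) − S·N(−d₁) = 124.512920 − 106.810438 = 17.702481
φ(d₁) = (1/√(2π))·e^{−d₁²/2} = 0.394926
Γ = φ(d₁) / (S·σ·√T) = 0.008365

price = 17.702481
Γ = 0.008365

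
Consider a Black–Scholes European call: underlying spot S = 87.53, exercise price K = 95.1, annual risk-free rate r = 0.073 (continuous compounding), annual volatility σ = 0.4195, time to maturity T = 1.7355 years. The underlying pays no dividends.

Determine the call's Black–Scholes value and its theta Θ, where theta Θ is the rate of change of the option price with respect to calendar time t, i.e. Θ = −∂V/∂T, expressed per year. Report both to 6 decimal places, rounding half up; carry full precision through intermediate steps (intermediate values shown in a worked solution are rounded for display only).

σ√T = 0.4195·√1.7355 = 0.552642
d₁ = (ln(S/K) + (r+σ²/2)T) / (σ√T) = (ln(87.53/95.1) + (0.073+0.4195²/2)·1.7355) / 0.552642 = (-0.082947 + 0.279398) / 0.552642 = 0.355476
d₂ = d₁ − σ√T = 0.355476 − 0.552642 = -0.197167
e^{−rT} = e^{−0.073·1.7355} = 0.881005
N(d₁) = 0.638883,  N(d₂) = 0.421849
Call price V = S·N(d₁) − K·e^{−rT}·N(d₂) = 55.921462 − 35.343994 = 20.577469
φ(d₁) = (1/√(2π))·e^{−d₁²/2} = 0.374516
Θ = −S·φ(d₁)·σ/(2√T) − r·K·e^{−rT}·N(d₂) = −5.219360 − 2.580112 = -7.799472

price = 20.577469
Θ = -7.799472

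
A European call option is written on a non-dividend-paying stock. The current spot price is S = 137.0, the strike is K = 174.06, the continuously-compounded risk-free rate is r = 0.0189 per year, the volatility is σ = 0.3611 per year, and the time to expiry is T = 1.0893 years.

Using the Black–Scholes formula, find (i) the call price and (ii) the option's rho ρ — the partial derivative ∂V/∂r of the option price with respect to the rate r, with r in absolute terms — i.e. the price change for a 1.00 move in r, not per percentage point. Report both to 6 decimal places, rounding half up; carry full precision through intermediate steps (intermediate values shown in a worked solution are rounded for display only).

σ√T = 0.3611·√1.0893 = 0.376878
d₁ = (ln(S/K) + (r+σ²/2)T) / (σ√T) = (ln(137.0/174.06) + (0.0189+0.3611²/2)·1.0893) / 0.376878 = (-0.239419 + 0.091606) / 0.376878 = -0.392203
d₂ = d₁ − σ√T = -0.392203 − 0.376878 = -0.769081
e^{−rT} = e^{−0.0189·1.0893} = 0.979623
N(d₁) = 0.347454,  N(d₂) = 0.220923
Call price V = S·N(d₁) − K·e^{−rT}·N(d₂) = 47.601231 − 37.670203 = 9.931027
ρ = K·T·e^{−rT}·N(d₂) = 41.034152

price = 9.931027
ρ = 41.034152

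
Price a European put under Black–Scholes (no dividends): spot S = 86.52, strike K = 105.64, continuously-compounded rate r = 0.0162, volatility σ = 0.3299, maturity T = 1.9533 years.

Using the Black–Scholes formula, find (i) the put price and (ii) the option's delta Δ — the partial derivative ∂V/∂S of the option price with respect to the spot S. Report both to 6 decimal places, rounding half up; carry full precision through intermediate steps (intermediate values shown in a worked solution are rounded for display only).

price = 26.240050
Δ = -0.553249

σ√T = 0.3299·√1.9533 = 0.461070
d₁ = (ln(S/K) + (r+σ²/2)T) / (σ√T) = (ln(86.52/105.64) + (0.0162+0.3299²/2)·1.9533) / 0.461070 = (-0.199661 + 0.137936) / 0.461070 = -0.133874
d₂ = d₁ − σ√T = -0.133874 − 0.461070 = -0.594944
e^{−rT} = e^{−0.0162·1.9533} = 0.968852
N(−d₁) = 0.553249,  N(−d₂) = 0.724060
Put price V = K·e^{−rT}·N(−d₂) − S·N(−d₁) = 74.107146 − 47.867096 = 26.240050
Δ = −N(−d₁) = -0.553249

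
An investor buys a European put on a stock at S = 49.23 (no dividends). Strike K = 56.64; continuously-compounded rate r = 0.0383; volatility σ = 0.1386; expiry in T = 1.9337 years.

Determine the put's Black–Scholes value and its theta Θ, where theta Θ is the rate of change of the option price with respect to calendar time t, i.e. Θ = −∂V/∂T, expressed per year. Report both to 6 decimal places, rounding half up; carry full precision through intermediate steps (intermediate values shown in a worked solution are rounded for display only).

σ√T = 0.1386·√1.9337 = 0.192734
d₁ = (ln(S/K) + (r+σ²/2)T) / (σ√T) = (ln(49.23/56.64) + (0.0383+0.1386²/2)·1.9337) / 0.192734 = (-0.140212 + 0.092634) / 0.192734 = -0.246861
d₂ = d₁ − σ√T = -0.246861 − 0.192734 = -0.439594
e^{−rT} = e^{−0.0383·1.9337} = 0.928615
N(−d₁) = 0.597492,  N(−d₂) = 0.669885
Put price V = K·e^{−rT}·N(−d₂) − S·N(−d₁) = 35.233766 − 29.414531 = 5.819235
φ(d₁) = (1/√(2π))·e^{−d₁²/2} = 0.386970
Θ = −S·φ(d₁)·σ/(2√T) + r·K·e^{−rT}·N(−d₂) = −0.949392 + 1.349453 = 0.400061

price = 5.819235
Θ = 0.400061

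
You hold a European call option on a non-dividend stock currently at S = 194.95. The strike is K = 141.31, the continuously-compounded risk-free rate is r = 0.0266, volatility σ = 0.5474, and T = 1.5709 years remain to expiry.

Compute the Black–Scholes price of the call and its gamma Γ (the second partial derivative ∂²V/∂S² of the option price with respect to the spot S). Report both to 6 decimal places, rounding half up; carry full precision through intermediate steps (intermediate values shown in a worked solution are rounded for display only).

σ√T = 0.5474·√1.5709 = 0.686087
d₁ = (ln(S/K) + (r+σ²/2)T) / (σ√T) = (ln(194.95/141.31) + (0.0266+0.5474²/2)·1.5709) / 0.686087 = (0.321787 + 0.277143) / 0.686087 = 0.872966
d₂ = d₁ − σ√T = 0.872966 − 0.686087 = 0.186879
e^{−rT} = e^{−0.0266·1.5709} = 0.959075
N(d₁) = 0.808659,  N(d₂) = 0.574122
Call price V = S·N(d₁) − K·e^{−rT}·N(d₂) = 157.648118 − 77.809025 = 79.839093
φ(d₁) = (1/√(2π))·e^{−d₁²/2} = 0.272539
Γ = φ(d₁) / (S·σ·√T) = 0.002038

price = 79.839093
Γ = 0.002038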